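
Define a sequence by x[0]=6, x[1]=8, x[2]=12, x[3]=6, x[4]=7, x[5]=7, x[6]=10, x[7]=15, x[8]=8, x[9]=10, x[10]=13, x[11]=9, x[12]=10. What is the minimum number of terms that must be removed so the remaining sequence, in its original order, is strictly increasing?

8

Fewest deletions = n − (longest strictly increasing subsequence).
i:      0  1  2  3  4  5  6  7  8  9 10 11 12
x[i]:   6  8 12  6  7  7 10 15  8 10 13  9 10
dp:     1  2  3  1  2  2  3  4  3  4  5  4  5
max dp = 5, so deletions = 13 − 5 = 8.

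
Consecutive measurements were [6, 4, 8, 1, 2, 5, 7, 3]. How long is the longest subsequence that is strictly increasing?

4

Let dp[i] be the length of the longest such subsequence ending at index i:
i:     1 2 3 4 5 6 7 8
a[i]:  6 4 8 1 2 5 7 3
dp:    1 1 2 1 2 3 4 3
Maximum dp value is 4.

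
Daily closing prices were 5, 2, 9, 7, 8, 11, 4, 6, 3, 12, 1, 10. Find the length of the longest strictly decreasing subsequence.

Let dp[i] be the longest strictly decreasing subsequence ending at i:
i:      1  2  3  4  5  6  7  8  9 10 11 12
a[i]:   5  2  9  7  8 11  4  6  3 12  1 10
dp:     1  2  1  2  2  1  3  3  4  1  5  2
Maximum is 5.

5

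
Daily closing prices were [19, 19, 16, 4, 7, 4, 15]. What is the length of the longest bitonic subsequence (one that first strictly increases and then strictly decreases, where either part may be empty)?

inc[i] = longest strictly increasing subsequence ending at i; dec[i] = longest strictly decreasing subsequence starting at i:
i:      1  2  3  4  5  6  7
a[i]:  19 19 16  4  7  4 15
inc:    1  1  1  1  2  1  3
dec:    4  4  3  1  2  1  1
Best peak at i=1 (value 19): inc=1, dec=4, length 1+4−1 = 4.

4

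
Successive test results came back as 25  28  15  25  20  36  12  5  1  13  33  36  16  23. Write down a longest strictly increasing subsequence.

Patience tails give the LIS length; then backtrack through the dp parents:
25 → extends → [25]
28 → extends → [25, 28]
15 → replaces 25 → [15, 28]
25 → replaces 28 → [15, 25]
20 → replaces 25 → [15, 20]
36 → extends → [15, 20, 36]
12 → replaces 15 → [12, 20, 36]
5 → replaces 12 → [5, 20, 36]
1 → replaces 5 → [1, 20, 36]
13 → replaces 20 → [1, 13, 36]
33 → replaces 36 → [1, 13, 33]
36 → extends → [1, 13, 33, 36]
16 → replaces 33 → [1, 13, 16, 36]
23 → replaces 36 → [1, 13, 16, 23]
Length 4; one witness is 25, 28, 33, 36.

25, 28, 33, 36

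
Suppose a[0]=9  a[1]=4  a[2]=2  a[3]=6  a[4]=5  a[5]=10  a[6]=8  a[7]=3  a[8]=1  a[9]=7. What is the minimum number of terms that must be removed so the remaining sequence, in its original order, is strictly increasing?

7

Fewest deletions = n − (longest strictly increasing subsequence).
i:      0  1  2  3  4  5  6  7  8  9
a[i]:   9  4  2  6  5 10  8  3  1  7
dp:     1  1  1  2  2  3  3  2  1  3
max dp = 3, so deletions = 10 − 3 = 7.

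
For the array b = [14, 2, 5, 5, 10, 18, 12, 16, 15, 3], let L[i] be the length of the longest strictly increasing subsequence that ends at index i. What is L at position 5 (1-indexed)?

3

dp[i] = 1 + max{dp[j] : j<i, b[j]<b[i]} (or 1 if no such j):
i:      1  2  3  4  5  6  7  8  9 10
b[i]:  14  2  5  5 10 18 12 16 15  3
dp:     1  1  2  2  3  4  4  5  5  2
At index 5 the value is 3.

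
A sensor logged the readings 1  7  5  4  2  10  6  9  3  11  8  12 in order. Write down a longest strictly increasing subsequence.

1, 5, 6, 9, 11, 12

Patience tails give the LIS length; then backtrack through the dp parents:
1 → extends → [1]
7 → extends → [1, 7]
5 → replaces 7 → [1, 5]
4 → replaces 5 → [1, 4]
2 → replaces 4 → [1, 2]
10 → extends → [1, 2, 10]
6 → replaces 10 → [1, 2, 6]
9 → extends → [1, 2, 6, 9]
3 → replaces 6 → [1, 2, 3, 9]
11 → extends → [1, 2, 3, 9, 11]
8 → replaces 9 → [1, 2, 3, 8, 11]
12 → extends → [1, 2, 3, 8, 11, 12]
Length 6; one witness is 1, 5, 6, 9, 11, 12.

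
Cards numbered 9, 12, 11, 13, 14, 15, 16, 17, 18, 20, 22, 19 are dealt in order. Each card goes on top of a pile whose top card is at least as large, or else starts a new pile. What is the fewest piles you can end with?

Place each on the leftmost legal pile:
9 → new pile 1 (tops now [9])
12 → new pile 2 (tops now [9, 12])
11 → pile 2 (tops now [9, 11])
13 → new pile 3 (tops now [9, 11, 13])
14 → new pile 4 (tops now [9, 11, 13, 14])
15 → new pile 5 (tops now [9, 11, 13, 14, 15])
16 → new pile 6 (tops now [9, 11, 13, 14, 15, 16])
17 → new pile 7 (tops now [9, 11, 13, 14, 15, 16, 17])
18 → new pile 8 (tops now [9, 11, 13, 14, 15, 16, 17, 18])
20 → new pile 9 (tops now [9, 11, 13, 14, 15, 16, 17, 18, 20])
22 → new pile 10 (tops now [9, 11, 13, 14, 15, 16, 17, 18, 20, 22])
19 → pile 9 (tops now [9, 11, 13, 14, 15, 16, 17, 18, 19, 22])
Ten piles.

10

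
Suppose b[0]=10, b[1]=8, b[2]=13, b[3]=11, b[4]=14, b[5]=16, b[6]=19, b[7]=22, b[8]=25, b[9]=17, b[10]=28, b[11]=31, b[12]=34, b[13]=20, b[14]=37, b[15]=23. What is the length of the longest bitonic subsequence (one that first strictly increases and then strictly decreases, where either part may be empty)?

inc[i] = longest strictly increasing subsequence ending at i; dec[i] = longest strictly decreasing subsequence starting at i:
i:      0  1  2  3  4  5  6  7  8  9 10 11 12 13 14 15
b[i]:  10  8 13 11 14 16 19 22 25 17 28 31 34 20 37 23
inc:    1  1  2  2  3  4  5  6  7  5  8  9 10  6 11  7
dec:    2  1  2  1  1  1  2  2  2  1  2  2  2  1  2  1
Best peak at i=14 (value 37): inc=11, dec=2, length 11+2−1 = 12.

12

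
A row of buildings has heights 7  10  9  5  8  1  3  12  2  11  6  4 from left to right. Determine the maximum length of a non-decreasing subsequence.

3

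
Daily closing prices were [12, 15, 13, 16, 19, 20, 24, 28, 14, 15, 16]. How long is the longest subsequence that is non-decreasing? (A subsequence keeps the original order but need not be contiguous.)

Let dp[i] be the length of the longest such subsequence ending at index i:
i:      1  2  3  4  5  6  7  8  9 10 11
a[i]:  12 15 13 16 19 20 24 28 14 15 16
dp:     1  2  2  3  4  5  6  7  3  4  5
Maximum dp value is 7.

7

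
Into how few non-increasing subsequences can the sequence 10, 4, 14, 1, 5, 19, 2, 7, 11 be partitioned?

4

Place each on the leftmost legal pile:
10 → new pile 1 (tops now [10])
4 → pile 1 (tops now [4])
14 → new pile 2 (tops now [4, 14])
1 → pile 1 (tops now [1, 14])
5 → pile 2 (tops now [1, 5])
19 → new pile 3 (tops now [1, 5, 19])
2 → pile 2 (tops now [1, 2, 19])
7 → pile 3 (tops now [1, 2, 7])
11 → new pile 4 (tops now [1, 2, 7, 11])
Four piles.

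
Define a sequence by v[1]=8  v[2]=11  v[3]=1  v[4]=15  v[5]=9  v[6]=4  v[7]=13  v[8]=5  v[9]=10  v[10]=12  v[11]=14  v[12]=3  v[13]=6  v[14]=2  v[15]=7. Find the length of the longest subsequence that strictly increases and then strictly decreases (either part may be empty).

8

inc[i] = longest strictly increasing subsequence ending at i; dec[i] = longest strictly decreasing subsequence starting at i:
i:      1  2  3  4  5  6  7  8  9 10 11 12 13 14 15
v[i]:   8 11  1 15  9  4 13  5 10 12 14  3  6  2  7
inc:    1  2  1  3  2  2  3  3  4  5  6  2  4  2  5
dec:    4  5  1  5  4  3  4  3  3  3  3  2  2  1  1
Best peak at i=11 (value 14): inc=6, dec=3, length 6+3−1 = 8.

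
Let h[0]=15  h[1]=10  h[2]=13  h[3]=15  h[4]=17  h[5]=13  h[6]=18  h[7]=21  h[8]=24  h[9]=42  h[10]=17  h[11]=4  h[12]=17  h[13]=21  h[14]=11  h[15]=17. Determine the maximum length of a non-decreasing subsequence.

Track the smallest tail for each achievable length (allowing ties):
15 → extends → [15]
10 → replaces 15 → [10]
13 → extends → [10, 13]
15 → extends → [10, 13, 15]
17 → extends → [10, 13, 15, 17]
13 → replaces 15 → [10, 13, 13, 17]
18 → extends → [10, 13, 13, 17, 18]
21 → extends → [10, 13, 13, 17, 18, 21]
24 → extends → [10, 13, 13, 17, 18, 21, 24]
42 → extends → [10, 13, 13, 17, 18, 21, 24, 42]
17 → replaces 18 → [10, 13, 13, 17, 17, 21, 24, 42]
4 → replaces 10 → [4, 13, 13, 17, 17, 21, 24, 42]
17 → replaces 21 → [4, 13, 13, 17, 17, 17, 24, 42]
21 → replaces 24 → [4, 13, 13, 17, 17, 17, 21, 42]
11 → replaces 13 → [4, 11, 13, 17, 17, 17, 21, 42]
17 → replaces 21 → [4, 11, 13, 17, 17, 17, 17, 42]
Eight tails, so the longest non-decreasing subsequence has length 8 (e.g. 10, 13, 15, 17, 18, 21, 24, 42).

8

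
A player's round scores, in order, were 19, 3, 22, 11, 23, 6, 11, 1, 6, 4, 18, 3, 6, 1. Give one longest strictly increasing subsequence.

3, 6, 11, 18

Patience tails give the LIS length; then backtrack through the dp parents:
19 → extends → [19]
3 → replaces 19 → [3]
22 → extends → [3, 22]
11 → replaces 22 → [3, 11]
23 → extends → [3, 11, 23]
6 → replaces 11 → [3, 6, 23]
11 → replaces 23 → [3, 6, 11]
1 → replaces 3 → [1, 6, 11]
6 → already a tail → [1, 6, 11]
4 → replaces 6 → [1, 4, 11]
18 → extends → [1, 4, 11, 18]
3 → replaces 4 → [1, 3, 11, 18]
6 → replaces 11 → [1, 3, 6, 18]
1 → already a tail → [1, 3, 6, 18]
Length 4; one witness is 3, 6, 11, 18.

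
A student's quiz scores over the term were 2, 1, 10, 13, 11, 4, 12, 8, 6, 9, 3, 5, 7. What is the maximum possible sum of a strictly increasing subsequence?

Let S[i] be the best sum of a strictly increasing subsequence ending at i:
i:      1  2  3  4  5  6  7  8  9 10 11 12 13
a[i]:   2  1 10 13 11  4 12  8  6  9  3  5  7
S:      2  1 12 25 23  6 35 14 12 23  5 11 19
Maximum is 35 (e.g. 2 + 10 + 11 + 12).

35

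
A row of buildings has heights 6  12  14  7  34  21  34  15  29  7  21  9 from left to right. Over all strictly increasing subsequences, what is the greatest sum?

87

Let S[i] be the best sum of a strictly increasing subsequence ending at i:
i:      1  2  3  4  5  6  7  8  9 10 11 12
a[i]:   6 12 14  7 34 21 34 15 29  7 21  9
S:      6 18 32 13 66 53 87 47 82 13 68 22
Maximum is 87 (e.g. 6 + 12 + 14 + 21 + 34).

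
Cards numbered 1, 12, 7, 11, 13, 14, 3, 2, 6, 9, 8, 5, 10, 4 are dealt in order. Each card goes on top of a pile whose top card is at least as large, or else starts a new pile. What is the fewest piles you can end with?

5

The minimum number of non-increasing subsequences covering a sequence equals the length of its longest strictly increasing subsequence.
LIS length is 5 (e.g. 1, 7, 11, 13, 14), so 5 piles are needed.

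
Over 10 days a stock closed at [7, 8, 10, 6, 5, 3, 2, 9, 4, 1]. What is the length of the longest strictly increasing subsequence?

Let dp[i] be the length of the longest such subsequence ending at index i:
i:      1  2  3  4  5  6  7  8  9 10
a[i]:   7  8 10  6  5  3  2  9  4  1
dp:     1  2  3  1  1  1  1  3  2  1
Maximum dp value is 3.

3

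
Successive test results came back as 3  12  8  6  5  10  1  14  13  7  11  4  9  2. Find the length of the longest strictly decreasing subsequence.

6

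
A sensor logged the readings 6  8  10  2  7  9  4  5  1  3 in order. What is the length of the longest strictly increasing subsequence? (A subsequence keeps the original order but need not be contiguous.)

3

Let dp[i] be the length of the longest such subsequence ending at index i:
i:      1  2  3  4  5  6  7  8  9 10
a[i]:   6  8 10  2  7  9  4  5  1  3
dp:     1  2  3  1  2  3  2  3  1  2
Maximum dp value is 3.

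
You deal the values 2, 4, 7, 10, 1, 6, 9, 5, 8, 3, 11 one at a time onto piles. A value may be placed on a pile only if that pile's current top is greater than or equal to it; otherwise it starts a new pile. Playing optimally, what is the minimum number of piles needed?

Place each on the leftmost legal pile:
2 → new pile 1 (tops now [2])
4 → new pile 2 (tops now [2, 4])
7 → new pile 3 (tops now [2, 4, 7])
10 → new pile 4 (tops now [2, 4, 7, 10])
1 → pile 1 (tops now [1, 4, 7, 10])
6 → pile 3 (tops now [1, 4, 6, 10])
9 → pile 4 (tops now [1, 4, 6, 9])
5 → pile 3 (tops now [1, 4, 5, 9])
8 → pile 4 (tops now [1, 4, 5, 8])
3 → pile 2 (tops now [1, 3, 5, 8])
11 → new pile 5 (tops now [1, 3, 5, 8, 11])
Five piles.

5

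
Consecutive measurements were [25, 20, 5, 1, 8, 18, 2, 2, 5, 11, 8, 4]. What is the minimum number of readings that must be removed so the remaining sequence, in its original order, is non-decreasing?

7

Fewest deletions = n − (longest non-decreasing subsequence).
i:      1  2  3  4  5  6  7  8  9 10 11 12
a[i]:  25 20  5  1  8 18  2  2  5 11  8  4
dp:     1  1  1  1  2  3  2  3  4  5  5  4
max dp = 5, so deletions = 12 − 5 = 7.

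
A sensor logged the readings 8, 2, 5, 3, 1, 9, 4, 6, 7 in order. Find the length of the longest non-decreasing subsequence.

Track the smallest tail for each achievable length (allowing ties):
8 → extends → [8]
2 → replaces 8 → [2]
5 → extends → [2, 5]
3 → replaces 5 → [2, 3]
1 → replaces 2 → [1, 3]
9 → extends → [1, 3, 9]
4 → replaces 9 → [1, 3, 4]
6 → extends → [1, 3, 4, 6]
7 → extends → [1, 3, 4, 6, 7]
Five tails, so the longest non-decreasing subsequence has length 5 (e.g. 2, 3, 4, 6, 7).

5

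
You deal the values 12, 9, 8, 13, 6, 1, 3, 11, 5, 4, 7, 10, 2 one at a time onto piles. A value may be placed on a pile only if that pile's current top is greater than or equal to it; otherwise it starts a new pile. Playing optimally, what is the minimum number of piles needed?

5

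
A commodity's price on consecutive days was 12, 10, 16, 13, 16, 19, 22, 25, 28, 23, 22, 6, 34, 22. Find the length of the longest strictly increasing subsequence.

Let dp[i] be the length of the longest such subsequence ending at index i:
i:      1  2  3  4  5  6  7  8  9 10 11 12 13 14
a[i]:  12 10 16 13 16 19 22 25 28 23 22  6 34 22
dp:     1  1  2  2  3  4  5  6  7  6  5  1  8  5
Maximum dp value is 8.

8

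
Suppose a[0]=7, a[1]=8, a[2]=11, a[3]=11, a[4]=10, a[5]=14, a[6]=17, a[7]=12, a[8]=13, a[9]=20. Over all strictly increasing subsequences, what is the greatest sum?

Let S[i] be the best sum of a strictly increasing subsequence ending at i:
i:      0  1  2  3  4  5  6  7  8  9
a[i]:   7  8 11 11 10 14 17 12 13 20
S:      7 15 26 26 25 40 57 38 51 77
Maximum is 77 (e.g. 7 + 8 + 11 + 14 + 17 + 20).

77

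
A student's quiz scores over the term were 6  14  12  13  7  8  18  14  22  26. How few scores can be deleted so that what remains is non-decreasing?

4

Fewest deletions = n − (longest non-decreasing subsequence).
i:      1  2  3  4  5  6  7  8  9 10
a[i]:   6 14 12 13  7  8 18 14 22 26
dp:     1  2  2  3  2  3  4  4  5  6
max dp = 6, so deletions = 10 − 6 = 4.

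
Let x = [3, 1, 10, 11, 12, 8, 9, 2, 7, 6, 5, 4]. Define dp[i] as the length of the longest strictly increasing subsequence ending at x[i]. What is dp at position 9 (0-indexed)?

3

dp[i] = 1 + max{dp[j] : j<i, x[j]<x[i]} (or 1 if no such j):
i:      0  1  2  3  4  5  6  7  8  9 10 11
x[i]:   3  1 10 11 12  8  9  2  7  6  5  4
dp:     1  1  2  3  4  2  3  2  3  3  3  3
At index 9 the value is 3.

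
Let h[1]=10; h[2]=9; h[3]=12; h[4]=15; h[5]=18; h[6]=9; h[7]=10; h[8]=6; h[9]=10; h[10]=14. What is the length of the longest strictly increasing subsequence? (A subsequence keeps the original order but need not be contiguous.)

Track the smallest tail for each achievable length (strict):
10 → extends → [10]
9 → replaces 10 → [9]
12 → extends → [9, 12]
15 → extends → [9, 12, 15]
18 → extends → [9, 12, 15, 18]
9 → already a tail → [9, 12, 15, 18]
10 → replaces 12 → [9, 10, 15, 18]
6 → replaces 9 → [6, 10, 15, 18]
10 → already a tail → [6, 10, 15, 18]
14 → replaces 15 → [6, 10, 14, 18]
Four tails, so the longest strictly increasing subsequence has length 4 (e.g. 10, 12, 15, 18).

4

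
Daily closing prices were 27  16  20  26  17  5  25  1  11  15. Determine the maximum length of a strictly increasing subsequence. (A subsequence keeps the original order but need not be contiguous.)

3

Track the smallest tail for each achievable length (strict):
27 → extends → [27]
16 → replaces 27 → [16]
20 → extends → [16, 20]
26 → extends → [16, 20, 26]
17 → replaces 20 → [16, 17, 26]
5 → replaces 16 → [5, 17, 26]
25 → replaces 26 → [5, 17, 25]
1 → replaces 5 → [1, 17, 25]
11 → replaces 17 → [1, 11, 25]
15 → replaces 25 → [1, 11, 15]
Three tails, so the longest strictly increasing subsequence has length 3 (e.g. 16, 20, 26).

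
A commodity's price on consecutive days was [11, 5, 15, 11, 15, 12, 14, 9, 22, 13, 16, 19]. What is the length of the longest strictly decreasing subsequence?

Let dp[i] be the longest strictly decreasing subsequence ending at i:
i:      1  2  3  4  5  6  7  8  9 10 11 12
a[i]:  11  5 15 11 15 12 14  9 22 13 16 19
dp:     1  2  1  2  1  2  2  3  1  3  2  2
Maximum is 3.

3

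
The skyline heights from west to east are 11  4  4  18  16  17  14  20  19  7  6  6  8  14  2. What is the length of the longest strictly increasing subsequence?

Track the smallest tail for each achievable length (strict):
11 → extends → [11]
4 → replaces 11 → [4]
4 → already a tail → [4]
18 → extends → [4, 18]
16 → replaces 18 → [4, 16]
17 → extends → [4, 16, 17]
14 → replaces 16 → [4, 14, 17]
20 → extends → [4, 14, 17, 20]
19 → replaces 20 → [4, 14, 17, 19]
7 → replaces 14 → [4, 7, 17, 19]
6 → replaces 7 → [4, 6, 17, 19]
6 → already a tail → [4, 6, 17, 19]
8 → replaces 17 → [4, 6, 8, 19]
14 → replaces 19 → [4, 6, 8, 14]
2 → replaces 4 → [2, 6, 8, 14]
Four tails, so the longest strictly increasing subsequence has length 4 (e.g. 11, 16, 17, 20).

4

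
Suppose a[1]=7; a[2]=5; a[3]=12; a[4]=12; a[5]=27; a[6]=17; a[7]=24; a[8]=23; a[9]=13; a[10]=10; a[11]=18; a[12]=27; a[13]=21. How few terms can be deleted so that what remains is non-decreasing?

Fewest deletions = n − (longest non-decreasing subsequence).
i:      1  2  3  4  5  6  7  8  9 10 11 12 13
a[i]:   7  5 12 12 27 17 24 23 13 10 18 27 21
dp:     1  1  2  3  4  4  5  5  4  2  5  6  6
max dp = 6, so deletions = 13 − 6 = 7.

7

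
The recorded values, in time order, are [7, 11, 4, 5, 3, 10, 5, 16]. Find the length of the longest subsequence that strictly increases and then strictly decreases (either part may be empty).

4

inc[i] = longest strictly increasing subsequence ending at i; dec[i] = longest strictly decreasing subsequence starting at i:
i:      1  2  3  4  5  6  7  8
a[i]:   7 11  4  5  3 10  5 16
inc:    1  2  1  2  1  3  2  4
dec:    3  3  2  2  1  2  1  1
Best peak at i=2 (value 11): inc=2, dec=3, length 2+3−1 = 4.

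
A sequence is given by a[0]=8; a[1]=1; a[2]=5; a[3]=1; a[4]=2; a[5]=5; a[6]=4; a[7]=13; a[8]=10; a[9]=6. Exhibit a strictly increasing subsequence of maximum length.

Patience tails give the LIS length; then backtrack through the dp parents:
8 → extends → [8]
1 → replaces 8 → [1]
5 → extends → [1, 5]
1 → already a tail → [1, 5]
2 → replaces 5 → [1, 2]
5 → extends → [1, 2, 5]
4 → replaces 5 → [1, 2, 4]
13 → extends → [1, 2, 4, 13]
10 → replaces 13 → [1, 2, 4, 10]
6 → replaces 10 → [1, 2, 4, 6]
Length 4; one witness is 1, 2, 5, 13.

1, 2, 5, 13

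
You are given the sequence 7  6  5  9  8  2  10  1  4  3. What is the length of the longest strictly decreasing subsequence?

5

Negate each value so 'decreasing' becomes 'increasing', then run patience tails on the negated sequence:
-7 → extends → [-7]
-6 → extends → [-7, -6]
-5 → extends → [-7, -6, -5]
-9 → replaces -7 → [-9, -6, -5]
-8 → replaces -6 → [-9, -8, -5]
-2 → extends → [-9, -8, -5, -2]
-10 → replaces -9 → [-10, -8, -5, -2]
-1 → extends → [-10, -8, -5, -2, -1]
-4 → replaces -2 → [-10, -8, -5, -4, -1]
-3 → replaces -1 → [-10, -8, -5, -4, -3]
Five tails, so the longest strictly decreasing subsequence of the original has length 5.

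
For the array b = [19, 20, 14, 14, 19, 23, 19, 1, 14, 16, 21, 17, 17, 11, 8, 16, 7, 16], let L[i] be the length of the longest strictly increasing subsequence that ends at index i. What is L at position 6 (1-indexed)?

dp[i] = 1 + max{dp[j] : j<i, b[j]<b[i]} (or 1 if no such j):
i:      1  2  3  4  5  6  7  8  9 10 11 12 13 14 15 16 17 18
b[i]:  19 20 14 14 19 23 19  1 14 16 21 17 17 11  8 16  7 16
dp:     1  2  1  1  2  3  2  1  2  3  4  4  4  2  2  3  2  3
At index 6 the value is 3.

3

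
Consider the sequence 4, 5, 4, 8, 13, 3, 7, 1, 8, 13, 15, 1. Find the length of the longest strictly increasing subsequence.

Let dp[i] be the length of the longest such subsequence ending at index i:
i:      1  2  3  4  5  6  7  8  9 10 11 12
a[i]:   4  5  4  8 13  3  7  1  8 13 15  1
dp:     1  2  1  3  4  1  3  1  4  5  6  1
Maximum dp value is 6.

6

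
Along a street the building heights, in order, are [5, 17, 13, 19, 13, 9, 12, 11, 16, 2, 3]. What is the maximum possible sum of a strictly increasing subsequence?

42

Let S[i] be the best sum of a strictly increasing subsequence ending at i:
i:      1  2  3  4  5  6  7  8  9 10 11
a[i]:   5 17 13 19 13  9 12 11 16  2  3
S:      5 22 18 41 18 14 26 25 42  2  5
Maximum is 42 (e.g. 5 + 9 + 12 + 16).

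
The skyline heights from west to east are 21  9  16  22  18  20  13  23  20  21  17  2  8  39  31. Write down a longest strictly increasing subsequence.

Patience tails give the LIS length; then backtrack through the dp parents:
21 → extends → [21]
9 → replaces 21 → [9]
16 → extends → [9, 16]
22 → extends → [9, 16, 22]
18 → replaces 22 → [9, 16, 18]
20 → extends → [9, 16, 18, 20]
13 → replaces 16 → [9, 13, 18, 20]
23 → extends → [9, 13, 18, 20, 23]
20 → already a tail → [9, 13, 18, 20, 23]
21 → replaces 23 → [9, 13, 18, 20, 21]
17 → replaces 18 → [9, 13, 17, 20, 21]
2 → replaces 9 → [2, 13, 17, 20, 21]
8 → replaces 13 → [2, 8, 17, 20, 21]
39 → extends → [2, 8, 17, 20, 21, 39]
31 → replaces 39 → [2, 8, 17, 20, 21, 31]
Length 6; one witness is 9, 16, 18, 20, 23, 39.

9, 16, 18, 20, 23, 39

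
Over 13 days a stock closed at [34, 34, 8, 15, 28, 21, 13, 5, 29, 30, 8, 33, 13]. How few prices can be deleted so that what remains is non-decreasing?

Fewest deletions = n − (longest non-decreasing subsequence).
Patience tails:
34 → extends → [34]
34 → extends → [34, 34]
8 → replaces 34 → [8, 34]
15 → replaces 34 → [8, 15]
28 → extends → [8, 15, 28]
21 → replaces 28 → [8, 15, 21]
13 → replaces 15 → [8, 13, 21]
5 → replaces 8 → [5, 13, 21]
29 → extends → [5, 13, 21, 29]
30 → extends → [5, 13, 21, 29, 30]
8 → replaces 13 → [5, 8, 21, 29, 30]
33 → extends → [5, 8, 21, 29, 30, 33]
13 → replaces 21 → [5, 8, 13, 29, 30, 33]
Longest non-decreasing subsequence has length 6, so deletions = 13 − 6 = 7.

7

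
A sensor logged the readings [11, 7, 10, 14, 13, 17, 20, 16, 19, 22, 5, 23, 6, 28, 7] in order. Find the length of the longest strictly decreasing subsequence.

3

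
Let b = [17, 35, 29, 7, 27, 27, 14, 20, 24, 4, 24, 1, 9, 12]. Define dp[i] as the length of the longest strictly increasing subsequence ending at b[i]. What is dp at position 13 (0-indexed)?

dp[i] = 1 + max{dp[j] : j<i, b[j]<b[i]} (or 1 if no such j):
i:      0  1  2  3  4  5  6  7  8  9 10 11 12 13
b[i]:  17 35 29  7 27 27 14 20 24  4 24  1  9 12
dp:     1  2  2  1  2  2  2  3  4  1  4  1  2  3
At index 13 the value is 3.

3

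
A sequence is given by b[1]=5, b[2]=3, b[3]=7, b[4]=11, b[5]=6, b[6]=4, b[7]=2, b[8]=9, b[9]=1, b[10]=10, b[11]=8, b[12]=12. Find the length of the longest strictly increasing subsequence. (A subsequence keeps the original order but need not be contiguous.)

Track the smallest tail for each achievable length (strict):
5 → extends → [5]
3 → replaces 5 → [3]
7 → extends → [3, 7]
11 → extends → [3, 7, 11]
6 → replaces 7 → [3, 6, 11]
4 → replaces 6 → [3, 4, 11]
2 → replaces 3 → [2, 4, 11]
9 → replaces 11 → [2, 4, 9]
1 → replaces 2 → [1, 4, 9]
10 → extends → [1, 4, 9, 10]
8 → replaces 9 → [1, 4, 8, 10]
12 → extends → [1, 4, 8, 10, 12]
Five tails, so the longest strictly increasing subsequence has length 5 (e.g. 5, 7, 9, 10, 12).

5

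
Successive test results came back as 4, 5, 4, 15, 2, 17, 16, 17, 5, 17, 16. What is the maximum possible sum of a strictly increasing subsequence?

57

Let S[i] be the best sum of a strictly increasing subsequence ending at i:
i:      1  2  3  4  5  6  7  8  9 10 11
a[i]:   4  5  4 15  2 17 16 17  5 17 16
S:      4  9  4 24  2 41 40 57  9 57 40
Maximum is 57 (e.g. 4 + 5 + 15 + 16 + 17).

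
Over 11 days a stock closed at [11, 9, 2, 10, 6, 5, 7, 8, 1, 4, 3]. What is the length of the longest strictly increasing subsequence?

4

Track the smallest tail for each achievable length (strict):
11 → extends → [11]
9 → replaces 11 → [9]
2 → replaces 9 → [2]
10 → extends → [2, 10]
6 → replaces 10 → [2, 6]
5 → replaces 6 → [2, 5]
7 → extends → [2, 5, 7]
8 → extends → [2, 5, 7, 8]
1 → replaces 2 → [1, 5, 7, 8]
4 → replaces 5 → [1, 4, 7, 8]
3 → replaces 4 → [1, 3, 7, 8]
Four tails, so the longest strictly increasing subsequence has length 4 (e.g. 2, 6, 7, 8).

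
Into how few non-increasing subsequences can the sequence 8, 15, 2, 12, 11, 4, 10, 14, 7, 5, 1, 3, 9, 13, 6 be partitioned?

5

Place each on the leftmost legal pile:
8 → new pile 1 (tops now [8])
15 → new pile 2 (tops now [8, 15])
2 → pile 1 (tops now [2, 15])
12 → pile 2 (tops now [2, 12])
11 → pile 2 (tops now [2, 11])
4 → pile 2 (tops now [2, 4])
10 → new pile 3 (tops now [2, 4, 10])
14 → new pile 4 (tops now [2, 4, 10, 14])
7 → pile 3 (tops now [2, 4, 7, 14])
5 → pile 3 (tops now [2, 4, 5, 14])
1 → pile 1 (tops now [1, 4, 5, 14])
3 → pile 2 (tops now [1, 3, 5, 14])
9 → pile 4 (tops now [1, 3, 5, 9])
13 → new pile 5 (tops now [1, 3, 5, 9, 13])
6 → pile 4 (tops now [1, 3, 5, 6, 13])
Five piles.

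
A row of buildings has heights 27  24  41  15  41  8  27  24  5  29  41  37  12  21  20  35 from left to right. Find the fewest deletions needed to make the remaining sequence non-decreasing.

12

Fewest deletions = n − (longest non-decreasing subsequence).
Patience tails:
27 → extends → [27]
24 → replaces 27 → [24]
41 → extends → [24, 41]
15 → replaces 24 → [15, 41]
41 → extends → [15, 41, 41]
8 → replaces 15 → [8, 41, 41]
27 → replaces 41 → [8, 27, 41]
24 → replaces 27 → [8, 24, 41]
5 → replaces 8 → [5, 24, 41]
29 → replaces 41 → [5, 24, 29]
41 → extends → [5, 24, 29, 41]
37 → replaces 41 → [5, 24, 29, 37]
12 → replaces 24 → [5, 12, 29, 37]
21 → replaces 29 → [5, 12, 21, 37]
20 → replaces 21 → [5, 12, 20, 37]
35 → replaces 37 → [5, 12, 20, 35]
Longest non-decreasing subsequence has length 4, so deletions = 16 − 4 = 12.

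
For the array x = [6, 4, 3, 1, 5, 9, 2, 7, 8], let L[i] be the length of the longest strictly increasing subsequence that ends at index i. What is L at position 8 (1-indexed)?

3

dp[i] = 1 + max{dp[j] : j<i, x[j]<x[i]} (or 1 if no such j):
i:     1 2 3 4 5 6 7 8 9
x[i]:  6 4 3 1 5 9 2 7 8
dp:    1 1 1 1 2 3 2 3 4
At index 8 the value is 3.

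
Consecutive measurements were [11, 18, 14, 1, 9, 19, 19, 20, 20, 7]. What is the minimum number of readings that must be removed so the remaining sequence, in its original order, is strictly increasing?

6

Fewest deletions = n − (longest strictly increasing subsequence).
Patience tails:
11 → extends → [11]
18 → extends → [11, 18]
14 → replaces 18 → [11, 14]
1 → replaces 11 → [1, 14]
9 → replaces 14 → [1, 9]
19 → extends → [1, 9, 19]
19 → already a tail → [1, 9, 19]
20 → extends → [1, 9, 19, 20]
20 → already a tail → [1, 9, 19, 20]
7 → replaces 9 → [1, 7, 19, 20]
Longest strictly increasing subsequence has length 4, so deletions = 10 − 4 = 6.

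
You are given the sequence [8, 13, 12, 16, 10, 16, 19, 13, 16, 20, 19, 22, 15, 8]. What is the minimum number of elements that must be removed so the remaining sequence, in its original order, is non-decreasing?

Fewest deletions = n − (longest non-decreasing subsequence).
Patience tails:
8 → extends → [8]
13 → extends → [8, 13]
12 → replaces 13 → [8, 12]
16 → extends → [8, 12, 16]
10 → replaces 12 → [8, 10, 16]
16 → extends → [8, 10, 16, 16]
19 → extends → [8, 10, 16, 16, 19]
13 → replaces 16 → [8, 10, 13, 16, 19]
16 → replaces 19 → [8, 10, 13, 16, 16]
20 → extends → [8, 10, 13, 16, 16, 20]
19 → replaces 20 → [8, 10, 13, 16, 16, 19]
22 → extends → [8, 10, 13, 16, 16, 19, 22]
15 → replaces 16 → [8, 10, 13, 15, 16, 19, 22]
8 → replaces 10 → [8, 8, 13, 15, 16, 19, 22]
Longest non-decreasing subsequence has length 7, so deletions = 14 − 7 = 7.

7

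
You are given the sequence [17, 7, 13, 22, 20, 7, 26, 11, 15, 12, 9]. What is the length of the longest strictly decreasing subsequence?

5

Let dp[i] be the longest strictly decreasing subsequence ending at i:
i:      1  2  3  4  5  6  7  8  9 10 11
a[i]:  17  7 13 22 20  7 26 11 15 12  9
dp:     1  2  2  1  2  3  1  3  3  4  5
Maximum is 5.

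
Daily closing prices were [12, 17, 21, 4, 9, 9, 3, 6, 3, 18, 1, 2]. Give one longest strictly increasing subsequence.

Patience tails give the LIS length; then backtrack through the dp parents:
12 → extends → [12]
17 → extends → [12, 17]
21 → extends → [12, 17, 21]
4 → replaces 12 → [4, 17, 21]
9 → replaces 17 → [4, 9, 21]
9 → already a tail → [4, 9, 21]
3 → replaces 4 → [3, 9, 21]
6 → replaces 9 → [3, 6, 21]
3 → already a tail → [3, 6, 21]
18 → replaces 21 → [3, 6, 18]
1 → replaces 3 → [1, 6, 18]
2 → replaces 6 → [1, 2, 18]
Length 3; one witness is 12, 17, 21.

12, 17, 21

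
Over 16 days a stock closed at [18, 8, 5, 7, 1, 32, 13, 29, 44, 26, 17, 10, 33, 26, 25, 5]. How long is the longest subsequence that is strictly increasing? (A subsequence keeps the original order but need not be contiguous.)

5

Let dp[i] be the length of the longest such subsequence ending at index i:
i:      1  2  3  4  5  6  7  8  9 10 11 12 13 14 15 16
a[i]:  18  8  5  7  1 32 13 29 44 26 17 10 33 26 25  5
dp:     1  1  1  2  1  3  3  4  5  4  4  3  5  5  5  2
Maximum dp value is 5.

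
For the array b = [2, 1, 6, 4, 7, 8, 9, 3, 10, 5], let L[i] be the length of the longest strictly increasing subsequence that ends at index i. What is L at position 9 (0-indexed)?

3

dp[i] = 1 + max{dp[j] : j<i, b[j]<b[i]} (or 1 if no such j):
i:      0  1  2  3  4  5  6  7  8  9
b[i]:   2  1  6  4  7  8  9  3 10  5
dp:     1  1  2  2  3  4  5  2  6  3
At index 9 the value is 3.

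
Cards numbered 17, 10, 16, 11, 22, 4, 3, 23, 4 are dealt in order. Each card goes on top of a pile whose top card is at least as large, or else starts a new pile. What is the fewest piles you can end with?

4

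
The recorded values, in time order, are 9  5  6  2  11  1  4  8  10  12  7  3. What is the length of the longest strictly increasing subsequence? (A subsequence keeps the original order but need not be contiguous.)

Let dp[i] be the length of the longest such subsequence ending at index i:
i:      1  2  3  4  5  6  7  8  9 10 11 12
a[i]:   9  5  6  2 11  1  4  8 10 12  7  3
dp:     1  1  2  1  3  1  2  3  4  5  3  2
Maximum dp value is 5.

5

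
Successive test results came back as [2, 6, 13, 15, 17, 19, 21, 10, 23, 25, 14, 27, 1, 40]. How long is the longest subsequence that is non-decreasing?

11

Track the smallest tail for each achievable length (allowing ties):
2 → extends → [2]
6 → extends → [2, 6]
13 → extends → [2, 6, 13]
15 → extends → [2, 6, 13, 15]
17 → extends → [2, 6, 13, 15, 17]
19 → extends → [2, 6, 13, 15, 17, 19]
21 → extends → [2, 6, 13, 15, 17, 19, 21]
10 → replaces 13 → [2, 6, 10, 15, 17, 19, 21]
23 → extends → [2, 6, 10, 15, 17, 19, 21, 23]
25 → extends → [2, 6, 10, 15, 17, 19, 21, 23, 25]
14 → replaces 15 → [2, 6, 10, 14, 17, 19, 21, 23, 25]
27 → extends → [2, 6, 10, 14, 17, 19, 21, 23, 25, 27]
1 → replaces 2 → [1, 6, 10, 14, 17, 19, 21, 23, 25, 27]
40 → extends → [1, 6, 10, 14, 17, 19, 21, 23, 25, 27, 40]
Eleven tails, so the longest non-decreasing subsequence has length 11 (e.g. 2, 6, 13, 15, 17, 19, 21, 23, 25, 27, 40).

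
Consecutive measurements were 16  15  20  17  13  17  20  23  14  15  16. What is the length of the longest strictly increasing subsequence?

4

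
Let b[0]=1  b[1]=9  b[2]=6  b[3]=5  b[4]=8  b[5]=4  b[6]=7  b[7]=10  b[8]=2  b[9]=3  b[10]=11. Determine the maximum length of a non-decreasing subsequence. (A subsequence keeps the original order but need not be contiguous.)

5

Track the smallest tail for each achievable length (allowing ties):
1 → extends → [1]
9 → extends → [1, 9]
6 → replaces 9 → [1, 6]
5 → replaces 6 → [1, 5]
8 → extends → [1, 5, 8]
4 → replaces 5 → [1, 4, 8]
7 → replaces 8 → [1, 4, 7]
10 → extends → [1, 4, 7, 10]
2 → replaces 4 → [1, 2, 7, 10]
3 → replaces 7 → [1, 2, 3, 10]
11 → extends → [1, 2, 3, 10, 11]
Five tails, so the longest non-decreasing subsequence has length 5 (e.g. 1, 6, 8, 10, 11).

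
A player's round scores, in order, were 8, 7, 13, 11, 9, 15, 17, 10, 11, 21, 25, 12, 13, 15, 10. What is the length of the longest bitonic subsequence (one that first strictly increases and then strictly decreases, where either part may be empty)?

inc[i] = longest strictly increasing subsequence ending at i; dec[i] = longest strictly decreasing subsequence starting at i:
i:      1  2  3  4  5  6  7  8  9 10 11 12 13 14 15
a[i]:   8  7 13 11  9 15 17 10 11 21 25 12 13 15 10
inc:    1  1  2  2  2  3  4  3  4  5  6  5  6  7  3
dec:    2  1  3  2  1  3  3  1  2  3  3  2  2  2  1
Best peak at i=11 (value 25): inc=6, dec=3, length 6+3−1 = 8.

8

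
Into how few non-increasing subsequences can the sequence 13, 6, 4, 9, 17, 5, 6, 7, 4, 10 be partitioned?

Place each on the leftmost legal pile:
13 → new pile 1 (tops now [13])
6 → pile 1 (tops now [6])
4 → pile 1 (tops now [4])
9 → new pile 2 (tops now [4, 9])
17 → new pile 3 (tops now [4, 9, 17])
5 → pile 2 (tops now [4, 5, 17])
6 → pile 3 (tops now [4, 5, 6])
7 → new pile 4 (tops now [4, 5, 6, 7])
4 → pile 1 (tops now [4, 5, 6, 7])
10 → new pile 5 (tops now [4, 5, 6, 7, 10])
Five piles.

5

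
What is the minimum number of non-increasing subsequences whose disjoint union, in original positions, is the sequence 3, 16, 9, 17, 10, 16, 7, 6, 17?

5

The minimum number of non-increasing subsequences covering a sequence equals the length of its longest strictly increasing subsequence.
LIS length is 5 (e.g. 3, 9, 10, 16, 17), so 5 piles are needed.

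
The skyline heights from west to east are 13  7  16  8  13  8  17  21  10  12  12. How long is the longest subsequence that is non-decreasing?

6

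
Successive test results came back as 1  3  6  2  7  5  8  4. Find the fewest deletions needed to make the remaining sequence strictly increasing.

3

Fewest deletions = n − (longest strictly increasing subsequence).
Patience tails:
1 → extends → [1]
3 → extends → [1, 3]
6 → extends → [1, 3, 6]
2 → replaces 3 → [1, 2, 6]
7 → extends → [1, 2, 6, 7]
5 → replaces 6 → [1, 2, 5, 7]
8 → extends → [1, 2, 5, 7, 8]
4 → replaces 5 → [1, 2, 4, 7, 8]
Longest strictly increasing subsequence has length 5, so deletions = 8 − 5 = 3.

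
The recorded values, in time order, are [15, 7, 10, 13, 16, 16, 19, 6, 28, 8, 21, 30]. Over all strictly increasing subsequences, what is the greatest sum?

123

Let S[i] be the best sum of a strictly increasing subsequence ending at i:
i:       1   2   3   4   5   6   7   8   9  10  11  12
a[i]:   15   7  10  13  16  16  19   6  28   8  21  30
S:      15   7  17  30  46  46  65   6  93  15  86 123
Maximum is 123 (e.g. 7 + 10 + 13 + 16 + 19 + 28 + 30).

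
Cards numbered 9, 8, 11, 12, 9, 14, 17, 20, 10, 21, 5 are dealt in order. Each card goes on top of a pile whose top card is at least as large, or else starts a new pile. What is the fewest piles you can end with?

The minimum number of non-increasing subsequences covering a sequence equals the length of its longest strictly increasing subsequence.
LIS length is 7 (e.g. 9, 11, 12, 14, 17, 20, 21), so 7 piles are needed.

7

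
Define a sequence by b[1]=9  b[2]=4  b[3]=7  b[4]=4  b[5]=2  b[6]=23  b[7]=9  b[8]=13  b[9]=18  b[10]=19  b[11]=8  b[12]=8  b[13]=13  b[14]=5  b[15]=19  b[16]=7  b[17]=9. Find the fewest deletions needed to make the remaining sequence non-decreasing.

10

Fewest deletions = n − (longest non-decreasing subsequence).
i:      1  2  3  4  5  6  7  8  9 10 11 12 13 14 15 16 17
b[i]:   9  4  7  4  2 23  9 13 18 19  8  8 13  5 19  7  9
dp:     1  1  2  2  1  3  3  4  5  6  3  4  5  3  7  4  5
max dp = 7, so deletions = 17 − 7 = 10.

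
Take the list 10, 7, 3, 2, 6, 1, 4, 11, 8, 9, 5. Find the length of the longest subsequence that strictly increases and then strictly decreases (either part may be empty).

inc[i] = longest strictly increasing subsequence ending at i; dec[i] = longest strictly decreasing subsequence starting at i:
i:      1  2  3  4  5  6  7  8  9 10 11
a[i]:  10  7  3  2  6  1  4 11  8  9  5
inc:    1  1  1  1  2  1  2  3  3  4  3
dec:    5  4  3  2  2  1  1  3  2  2  1
Best peak at i=1 (value 10): inc=1, dec=5, length 1+5−1 = 5.

5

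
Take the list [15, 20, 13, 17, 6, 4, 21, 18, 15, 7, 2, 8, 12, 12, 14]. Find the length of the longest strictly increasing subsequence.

Track the smallest tail for each achievable length (strict):
15 → extends → [15]
20 → extends → [15, 20]
13 → replaces 15 → [13, 20]
17 → replaces 20 → [13, 17]
6 → replaces 13 → [6, 17]
4 → replaces 6 → [4, 17]
21 → extends → [4, 17, 21]
18 → replaces 21 → [4, 17, 18]
15 → replaces 17 → [4, 15, 18]
7 → replaces 15 → [4, 7, 18]
2 → replaces 4 → [2, 7, 18]
8 → replaces 18 → [2, 7, 8]
12 → extends → [2, 7, 8, 12]
12 → already a tail → [2, 7, 8, 12]
14 → extends → [2, 7, 8, 12, 14]
Five tails, so the longest strictly increasing subsequence has length 5 (e.g. 6, 7, 8, 12, 14).

5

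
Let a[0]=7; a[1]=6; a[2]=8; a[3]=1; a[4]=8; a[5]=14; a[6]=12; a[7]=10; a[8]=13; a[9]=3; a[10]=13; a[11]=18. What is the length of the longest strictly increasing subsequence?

5

Let dp[i] be the length of the longest such subsequence ending at index i:
i:      0  1  2  3  4  5  6  7  8  9 10 11
a[i]:   7  6  8  1  8 14 12 10 13  3 13 18
dp:     1  1  2  1  2  3  3  3  4  2  4  5
Maximum dp value is 5.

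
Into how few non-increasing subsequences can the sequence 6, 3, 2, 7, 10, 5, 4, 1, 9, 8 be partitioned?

3

Place each on the leftmost legal pile:
6 → new pile 1 (tops now [6])
3 → pile 1 (tops now [3])
2 → pile 1 (tops now [2])
7 → new pile 2 (tops now [2, 7])
10 → new pile 3 (tops now [2, 7, 10])
5 → pile 2 (tops now [2, 5, 10])
4 → pile 2 (tops now [2, 4, 10])
1 → pile 1 (tops now [1, 4, 10])
9 → pile 3 (tops now [1, 4, 9])
8 → pile 3 (tops now [1, 4, 8])
Three piles.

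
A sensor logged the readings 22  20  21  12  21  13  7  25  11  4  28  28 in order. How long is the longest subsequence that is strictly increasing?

Let dp[i] be the length of the longest such subsequence ending at index i:
i:      1  2  3  4  5  6  7  8  9 10 11 12
a[i]:  22 20 21 12 21 13  7 25 11  4 28 28
dp:     1  1  2  1  2  2  1  3  2  1  4  4
Maximum dp value is 4.

4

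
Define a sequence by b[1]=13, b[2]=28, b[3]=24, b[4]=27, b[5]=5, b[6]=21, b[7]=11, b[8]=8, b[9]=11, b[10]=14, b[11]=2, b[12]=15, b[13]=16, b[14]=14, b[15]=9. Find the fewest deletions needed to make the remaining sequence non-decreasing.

9

Fewest deletions = n − (longest non-decreasing subsequence).
Patience tails:
13 → extends → [13]
28 → extends → [13, 28]
24 → replaces 28 → [13, 24]
27 → extends → [13, 24, 27]
5 → replaces 13 → [5, 24, 27]
21 → replaces 24 → [5, 21, 27]
11 → replaces 21 → [5, 11, 27]
8 → replaces 11 → [5, 8, 27]
11 → replaces 27 → [5, 8, 11]
14 → extends → [5, 8, 11, 14]
2 → replaces 5 → [2, 8, 11, 14]
15 → extends → [2, 8, 11, 14, 15]
16 → extends → [2, 8, 11, 14, 15, 16]
14 → replaces 15 → [2, 8, 11, 14, 14, 16]
9 → replaces 11 → [2, 8, 9, 14, 14, 16]
Longest non-decreasing subsequence has length 6, so deletions = 15 − 6 = 9.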